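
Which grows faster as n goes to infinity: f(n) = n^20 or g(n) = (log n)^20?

f(n) = n^20 grows faster: any positive polynomial dominates any polylog.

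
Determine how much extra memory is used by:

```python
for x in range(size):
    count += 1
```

Space complexity: O(1).
Only a constant amount of auxiliary storage is used; nothing grows with n.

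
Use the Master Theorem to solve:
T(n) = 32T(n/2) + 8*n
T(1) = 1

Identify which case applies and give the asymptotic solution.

a=32, b=2, f(n)=8*n.
log_2(32) = 5 > 1.
Since f(n) = O(n^1) is polynomially smaller than n^5, Case 1 applies.
T(n) = Theta(n^5).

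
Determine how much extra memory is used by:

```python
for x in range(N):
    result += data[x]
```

Space complexity: O(1).
Only a constant amount of auxiliary storage is used; nothing grows with n.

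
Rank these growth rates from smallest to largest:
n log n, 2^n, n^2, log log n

Ordered by growth rate: log log n < n log n < n^2 < 2^n.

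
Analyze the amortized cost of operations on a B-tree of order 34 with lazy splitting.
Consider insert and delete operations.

In a B-tree of order 34, a node splits when it has 34 keys. With lazy splitting, we use potential Phi = number of full nodes + number of near-empty nodes. Each split costs O(1) but reduces potential. Between splits, at least 17 insertions must occur in that node. Amortized structural cost is O(1) per operation, plus O(log_34 n) traversal.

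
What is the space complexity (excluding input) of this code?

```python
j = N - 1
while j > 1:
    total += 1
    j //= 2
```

Space complexity: O(1).
Only a constant amount of auxiliary storage is used; nothing grows with n.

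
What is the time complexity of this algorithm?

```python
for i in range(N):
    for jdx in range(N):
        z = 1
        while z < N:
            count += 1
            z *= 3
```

Time complexity: O(n^2 log n).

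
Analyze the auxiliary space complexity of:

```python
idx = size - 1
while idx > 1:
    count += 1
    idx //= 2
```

Space complexity: O(1).
Only a constant amount of auxiliary storage is used; nothing grows with n.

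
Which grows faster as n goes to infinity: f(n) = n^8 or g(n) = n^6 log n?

f(n) = n^8 grows faster: n^8 / (n^6 log n) = n^2/log n -> infinity.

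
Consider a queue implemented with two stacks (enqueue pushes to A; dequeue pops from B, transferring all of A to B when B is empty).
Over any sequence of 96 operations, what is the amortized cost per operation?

Each element is pushed to A once, popped once, pushed to B once, and popped once: 4 unit operations over its lifetime. Over 96 operations the total work is O(96). Amortized O(1) per enqueue/dequeue.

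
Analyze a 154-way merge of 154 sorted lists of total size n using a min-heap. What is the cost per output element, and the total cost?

Maintain a min-heap of size 154 holding the current head of each list. Each output step does one extract-min (O(log 154)) and one insert of that list's next element (O(log 154)). Each of the n elements passes through the heap exactly once, so the total cost is O(n log 154), i.e. O(log 154) per output element.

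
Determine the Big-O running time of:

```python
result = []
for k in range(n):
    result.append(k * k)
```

Time complexity: O(n).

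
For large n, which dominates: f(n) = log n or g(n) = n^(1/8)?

g(n) = n^(1/8) grows faster: any positive power of n dominates log n.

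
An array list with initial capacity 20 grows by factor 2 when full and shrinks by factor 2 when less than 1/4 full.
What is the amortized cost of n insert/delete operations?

Using potential function Phi = |2*size - capacity|. Resizing costs are offset by potential release. Amortized O(1) per operation.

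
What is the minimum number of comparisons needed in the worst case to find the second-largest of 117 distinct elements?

Lower bound: finding the max needs 117-1 comparisons. By the adversary weight-doubling argument, the max must personally win >= ceil(log_2(117)) = 7 comparisons; the 2nd-largest is among those 7 losers, needing 7-1 more comparisons. Total >= 117-1 + 7-1 = 122. A balanced knockout tournament achieves this.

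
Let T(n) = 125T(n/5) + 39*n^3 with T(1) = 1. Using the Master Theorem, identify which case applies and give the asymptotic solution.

a=125, b=5, f(n)=39*n^3.
log_5(125) = 3, so n^(log_b(a)) = n^3.
f(n) = Theta(n^3), so Case 2 applies.
T(n) = Theta(n^3 log n).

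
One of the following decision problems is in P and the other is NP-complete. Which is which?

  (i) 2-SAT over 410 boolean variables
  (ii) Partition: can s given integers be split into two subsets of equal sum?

(i) is P: 2-SAT is solvable in linear time via implication-graph SCCs.
(ii) is NP-complete: Subset Sum reduces to it (one of Karp's 21 NP-complete problems).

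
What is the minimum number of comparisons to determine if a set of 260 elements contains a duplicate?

Determining if 260 elements are all distinct requires Omega(n log n) comparisons in the comparison model. This follows from the element distinctness lower bound.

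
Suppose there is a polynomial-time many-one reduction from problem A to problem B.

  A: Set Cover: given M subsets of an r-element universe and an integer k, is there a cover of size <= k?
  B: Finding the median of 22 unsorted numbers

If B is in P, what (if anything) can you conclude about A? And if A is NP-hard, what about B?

A poly-time reduction A <=_p B means any A-instance can be transformed to a B-instance in poly time.
If B is in P: compose the reduction with B's poly-time algorithm to solve A in poly time, so A is in P.
If A is NP-hard: every NP problem reduces to A, which reduces to B; composing reductions, every NP problem reduces to B, so B is NP-hard.
(Here in fact A is NP-complete and B is in P, so no such reduction is known -- its existence would imply P = NP; the analysis concerns only what the assumed reduction would or would not let you conclude.)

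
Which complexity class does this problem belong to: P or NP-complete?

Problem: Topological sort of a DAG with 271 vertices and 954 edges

This problem is in P: DFS-based topological sort runs in O(V+E).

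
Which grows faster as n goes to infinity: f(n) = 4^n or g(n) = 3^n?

f(n) = 4^n grows faster: (4/3)^n -> infinity since 4/3 > 1.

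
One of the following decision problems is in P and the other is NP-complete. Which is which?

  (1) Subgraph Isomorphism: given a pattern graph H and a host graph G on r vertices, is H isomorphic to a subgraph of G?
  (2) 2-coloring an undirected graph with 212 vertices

(1) is NP-complete: generalizes Clique and Hamiltonian Path (pattern size is part of the input).
(2) is P: 2-coloring is bipartiteness testing via BFS, O(V+E).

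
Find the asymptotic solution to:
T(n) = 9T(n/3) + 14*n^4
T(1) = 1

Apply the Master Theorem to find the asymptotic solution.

a=9, b=3, f(n)=14*n^4. log_3(9) = 2 < 4. Case 3: T(n) = O(n^4).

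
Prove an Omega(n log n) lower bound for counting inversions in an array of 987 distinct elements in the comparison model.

Decision-tree argument: at any leaf, the comparisons made (with transitivity) must totally order all 987 elements -- otherwise some pair (i,j) is unordered, and an adversary can present two inputs agreeing on every comparison made but with that pair flipped, changing the inversion count by 1, so the leaf's output is wrong on one of them. Hence the tree has >= 987! leaves and height >= log_2(987!) = Omega(n log n). Modified merge sort achieves O(n log n).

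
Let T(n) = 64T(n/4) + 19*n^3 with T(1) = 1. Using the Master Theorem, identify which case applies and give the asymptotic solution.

a=64, b=4, f(n)=19*n^3.
log_4(64) = 3, so n^(log_b(a)) = n^3.
f(n) = Theta(n^3), so Case 2 applies.
T(n) = Theta(n^3 log n).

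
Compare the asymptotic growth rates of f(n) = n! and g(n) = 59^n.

f(n) = n! grows faster: n!/59^n -> infinity by Stirling.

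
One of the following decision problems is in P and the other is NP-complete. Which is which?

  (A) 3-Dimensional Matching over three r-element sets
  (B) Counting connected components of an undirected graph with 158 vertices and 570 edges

(A) is NP-complete: one of Karp's 21 NP-complete problems.
(B) is P: BFS/DFS visits each vertex and edge once: O(V+E).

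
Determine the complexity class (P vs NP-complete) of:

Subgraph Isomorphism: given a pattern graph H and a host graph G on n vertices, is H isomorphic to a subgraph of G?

This problem is NP-complete: generalizes Clique and Hamiltonian Path (pattern size is part of the input).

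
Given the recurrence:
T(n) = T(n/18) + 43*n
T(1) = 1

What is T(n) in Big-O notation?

Geometric series: 43*n*(1 + 1/18 + 1/18^2 + ...) = O(n). T(n) = O(n).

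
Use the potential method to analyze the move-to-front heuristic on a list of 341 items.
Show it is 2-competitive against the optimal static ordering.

Let Phi = number of inversions between the MTF list and the optimal static list (0 <= Phi <= C(341,2)). Accessing an element at MTF position k and optimal position j: the move-to-front destroys all k-1 inversions in front of it that are not in front in optimal (>= k-j of them) and creates at most j-1 new ones. Amortized cost <= k + (j-1) - (k-j) = 2j - 1 <= 2 * optimal cost.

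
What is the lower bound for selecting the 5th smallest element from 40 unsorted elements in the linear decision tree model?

Selecting the 5th smallest of 40 elements requires Omega(n) comparisons. Every element must be compared at least once. The BFPRT algorithm achieves O(n), making this tight.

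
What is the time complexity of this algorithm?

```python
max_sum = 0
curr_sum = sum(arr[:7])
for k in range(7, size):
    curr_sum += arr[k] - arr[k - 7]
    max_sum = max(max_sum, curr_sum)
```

Time complexity: O(n).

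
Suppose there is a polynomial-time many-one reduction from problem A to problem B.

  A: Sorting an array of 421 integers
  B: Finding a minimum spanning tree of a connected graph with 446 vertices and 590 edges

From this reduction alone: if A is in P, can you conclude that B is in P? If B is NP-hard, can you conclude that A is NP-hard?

A poly-time reduction A <=_p B transfers tractability DOWN (B easy => A easy) and hardness UP (A hard => B hard), not the reverse.
From A in P, the reduction alone does NOT give B in P: any problem in P trivially reduces to SAT, yet SAT is not known to be in P.
From B NP-hard, the reduction alone does NOT give A NP-hard: again, easy problems reduce to hard ones.
(Here in fact A is P and B is P.)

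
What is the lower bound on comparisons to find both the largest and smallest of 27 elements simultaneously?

Pair elements first (floor(27/2) comparisons), then find max among winners and min among losers. Total: ceil(3*27/2) - 2 = 39 comparisons.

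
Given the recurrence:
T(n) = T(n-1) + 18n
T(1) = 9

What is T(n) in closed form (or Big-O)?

Unrolling: T(n) = 9 + 18*(2 + 3 + ... + n) = 9 + 18*(n(n+1)/2 - 1) = O(n^2).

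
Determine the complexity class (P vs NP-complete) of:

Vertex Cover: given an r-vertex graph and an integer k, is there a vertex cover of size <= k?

This problem is NP-complete: one of Karp's 21 NP-complete problems (with k part of the input; for any fixed constant k it is in P).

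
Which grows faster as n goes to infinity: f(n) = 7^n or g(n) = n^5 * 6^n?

f(n) = 7^n grows faster: 7^n / (n^5 6^n) = (7/6)^n / n^5 -> infinity since 7/6 > 1.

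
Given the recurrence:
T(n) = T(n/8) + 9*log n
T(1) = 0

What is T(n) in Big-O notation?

Each of the log_8(n) levels adds O(log n). T(n) = O(log^2 n).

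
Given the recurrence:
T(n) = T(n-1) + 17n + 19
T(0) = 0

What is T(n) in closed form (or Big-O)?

Dominant term in sum is 17*sum(i, i=1..n) = 17*n*(n+1)/2 = O(n^2).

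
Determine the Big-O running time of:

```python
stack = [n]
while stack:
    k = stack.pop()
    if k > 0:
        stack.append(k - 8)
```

Time complexity: O(n).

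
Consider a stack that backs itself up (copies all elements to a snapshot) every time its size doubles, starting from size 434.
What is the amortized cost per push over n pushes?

Backups occur at sizes 434, 868, 1736, ..., copying 434 + 868 + 1736 + ... <= 2n elements total (geometric series). Spread over n pushes, the amortized backup cost is O(1) per push.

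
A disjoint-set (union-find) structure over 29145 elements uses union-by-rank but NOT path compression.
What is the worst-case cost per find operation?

Union-by-rank alone keeps every tree's height <= log_2(29145) ~= 14.8. Each find traverses from a node to its root, costing O(height) = O(log n). Without path compression this bound is tight.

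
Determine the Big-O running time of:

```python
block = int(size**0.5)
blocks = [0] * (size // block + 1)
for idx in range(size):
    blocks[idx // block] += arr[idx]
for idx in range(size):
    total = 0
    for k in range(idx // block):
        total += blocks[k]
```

Time complexity: O(n * sqrt(n)).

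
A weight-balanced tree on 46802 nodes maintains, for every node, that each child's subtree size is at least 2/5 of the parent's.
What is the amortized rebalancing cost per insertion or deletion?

With balance ratio 2/5, tree height is O(log_{5/2}(46802)) = O(log n). A rebalance at a node of size s costs O(s) but requires Omega(s) updates in that subtree to retrigger. Summed over the O(log n) ancestors of the touched leaf, amortized rebalancing is O(log n).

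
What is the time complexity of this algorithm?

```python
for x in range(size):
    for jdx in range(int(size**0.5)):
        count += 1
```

Time complexity: O(n * sqrt(n)).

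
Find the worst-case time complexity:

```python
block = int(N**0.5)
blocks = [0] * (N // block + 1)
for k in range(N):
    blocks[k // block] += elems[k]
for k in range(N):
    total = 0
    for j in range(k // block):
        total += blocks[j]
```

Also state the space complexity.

Time complexity: O(n * sqrt(n)).
Space complexity: O(sqrt(n)).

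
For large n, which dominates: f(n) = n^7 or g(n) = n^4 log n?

f(n) = n^7 grows faster: n^7 / (n^4 log n) = n^3/log n -> infinity.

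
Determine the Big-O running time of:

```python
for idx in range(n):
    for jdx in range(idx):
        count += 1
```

Time complexity: O(n^2).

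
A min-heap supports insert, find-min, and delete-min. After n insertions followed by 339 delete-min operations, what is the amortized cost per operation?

Insert takes O(log n) worst case. Delete-min takes O(log n). Over a sequence of n inserts and 339 delete-mins, total cost is O((n + 339) log n). Amortized per operation: O(log n).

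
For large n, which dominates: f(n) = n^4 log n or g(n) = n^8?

g(n) = n^8 grows faster: n^8 / (n^4 log n) = n^4/log n -> infinity.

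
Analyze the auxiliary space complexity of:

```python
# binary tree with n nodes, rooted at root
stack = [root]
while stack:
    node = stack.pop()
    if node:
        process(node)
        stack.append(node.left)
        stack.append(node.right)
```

Space complexity: O(n).
Auxiliary storage grows linearly with the input size n in the worst case.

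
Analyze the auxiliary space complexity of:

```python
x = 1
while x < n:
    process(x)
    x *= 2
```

Space complexity: O(1).
Only a constant amount of auxiliary storage is used; nothing grows with n.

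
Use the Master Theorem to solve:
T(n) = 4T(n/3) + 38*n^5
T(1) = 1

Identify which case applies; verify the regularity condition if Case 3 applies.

a=4, b=3, f(n)=38*n^5.
log_3(4) = 1.262 < 5.
f(n) = Omega(n^(1.262+epsilon)) for some epsilon > 0, so Case 3 is the candidate.
Regularity: a*f(n/b) = 4*38*(n/3)^5 = (4/243)*38*n^5 <= c*f(n) with c = 4/243 < 1. Satisfied.
Case 3: T(n) = Theta(n^5).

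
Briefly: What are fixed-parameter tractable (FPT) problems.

A problem parameterized by k is FPT if it can be solved in time f(k) * n^O(1), where f is any computable function of k alone. Vertex Cover parameterized by solution size k is FPT: O(2^k * n). The W-hierarchy (W[1], W[2], ...) classifies parameterized problems by hardness; Clique parameterized by clique size is W[1]-complete.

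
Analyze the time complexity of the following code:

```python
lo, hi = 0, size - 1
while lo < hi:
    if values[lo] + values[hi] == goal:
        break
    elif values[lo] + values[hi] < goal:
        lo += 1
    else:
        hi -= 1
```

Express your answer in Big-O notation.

Time complexity: O(n).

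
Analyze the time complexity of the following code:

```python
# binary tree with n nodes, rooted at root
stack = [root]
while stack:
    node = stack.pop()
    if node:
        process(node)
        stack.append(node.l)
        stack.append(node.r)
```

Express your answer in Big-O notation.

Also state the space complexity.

Time complexity: O(n).
Space complexity: O(n).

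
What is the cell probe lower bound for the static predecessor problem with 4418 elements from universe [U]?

The Patrascu-Thorup lower bound shows any data structure on n = 4418 elements using O(n * polylog(n)) space requires Omega(log log U) query time. van Emde Boas trees achieve O(log log U) with O(U) space.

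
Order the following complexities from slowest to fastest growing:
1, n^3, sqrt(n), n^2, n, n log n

Ordered by growth rate: 1 < sqrt(n) < n < n log n < n^2 < n^3.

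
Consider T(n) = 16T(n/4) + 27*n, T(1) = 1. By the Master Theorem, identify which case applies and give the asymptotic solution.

a=16, b=4, f(n)=27*n.
log_4(16) = 2 > 1.
Since f(n) = O(n^1) is polynomially smaller than n^2, Case 1 applies.
T(n) = Theta(n^2).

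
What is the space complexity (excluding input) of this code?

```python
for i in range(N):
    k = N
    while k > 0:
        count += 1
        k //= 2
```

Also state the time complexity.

Space complexity: O(1).
Only a constant amount of auxiliary storage is used; nothing grows with n.
Time complexity: O(n log n).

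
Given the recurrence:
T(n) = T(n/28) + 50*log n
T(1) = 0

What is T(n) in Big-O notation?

Each of the log_28(n) levels adds O(log n). T(n) = O(log^2 n).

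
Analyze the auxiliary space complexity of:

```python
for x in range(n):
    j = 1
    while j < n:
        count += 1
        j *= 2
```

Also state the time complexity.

Space complexity: O(1).
Only a constant amount of auxiliary storage is used; nothing grows with n.
Time complexity: O(n log n).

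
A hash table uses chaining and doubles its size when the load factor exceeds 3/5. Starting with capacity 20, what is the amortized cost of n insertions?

Rehashing occurs when load exceeds 3/5. Total rehash cost is geometric series summing to O(n). Each insertion itself is O(1). Amortized: O(1).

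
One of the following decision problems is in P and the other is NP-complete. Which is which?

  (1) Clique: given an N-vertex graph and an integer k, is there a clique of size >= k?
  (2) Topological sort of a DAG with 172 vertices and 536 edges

(1) is NP-complete: complement of Independent Set / Vertex Cover (with k part of the input).
(2) is P: DFS-based topological sort runs in O(V+E).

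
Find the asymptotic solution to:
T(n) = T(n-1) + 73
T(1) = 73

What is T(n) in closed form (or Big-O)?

Unrolling: T(n) = T(n-1) + 73 = T(n-2) + 2*73 = ... = T(1) + (n-1)*73 = 73 + (n-1)*73 = 73n.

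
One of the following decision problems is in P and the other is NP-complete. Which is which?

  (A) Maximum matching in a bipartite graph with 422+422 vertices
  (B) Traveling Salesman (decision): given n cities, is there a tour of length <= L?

(A) is P: Hopcroft-Karp runs in O(E sqrt(V)).
(B) is NP-complete: reduces from Hamiltonian Cycle.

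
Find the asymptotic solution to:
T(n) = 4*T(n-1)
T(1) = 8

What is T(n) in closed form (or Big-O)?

Each step multiplies by 4. T(n) = T(1)*4^(n-1) = 8*4^(n-1).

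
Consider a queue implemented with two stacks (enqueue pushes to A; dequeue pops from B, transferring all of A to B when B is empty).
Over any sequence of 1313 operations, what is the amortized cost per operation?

Each element is pushed to A once, popped once, pushed to B once, and popped once: 4 unit operations over its lifetime. Over 1313 operations the total work is O(1313). Amortized O(1) per enqueue/dequeue.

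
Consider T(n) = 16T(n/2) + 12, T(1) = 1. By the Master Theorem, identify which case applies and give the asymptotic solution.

a=16, b=2, f(n)=12.
log_2(16) = 4 > 0.
Since f(n) = O(n^0) is polynomially smaller than n^4, Case 1 applies.
T(n) = Theta(n^4).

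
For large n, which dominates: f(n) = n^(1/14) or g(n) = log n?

f(n) = n^(1/14) grows faster: any positive power of n dominates log n.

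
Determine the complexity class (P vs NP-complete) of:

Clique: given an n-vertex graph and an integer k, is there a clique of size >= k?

This problem is NP-complete: complement of Independent Set / Vertex Cover (with k part of the input).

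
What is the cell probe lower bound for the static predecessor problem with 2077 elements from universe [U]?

The Patrascu-Thorup lower bound shows any data structure on n = 2077 elements using O(n * polylog(n)) space requires Omega(log log U) query time. van Emde Boas trees achieve O(log log U) with O(U) space.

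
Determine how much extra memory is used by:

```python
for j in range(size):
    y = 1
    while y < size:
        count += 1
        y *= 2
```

Space complexity: O(1).
Only a constant amount of auxiliary storage is used; nothing grows with n.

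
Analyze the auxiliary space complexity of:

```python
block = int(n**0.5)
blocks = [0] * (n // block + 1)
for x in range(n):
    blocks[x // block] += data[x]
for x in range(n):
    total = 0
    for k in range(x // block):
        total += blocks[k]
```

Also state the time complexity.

Space complexity: O(sqrt(n)).
Storage scales with sqrt(n).
Time complexity: O(n * sqrt(n)).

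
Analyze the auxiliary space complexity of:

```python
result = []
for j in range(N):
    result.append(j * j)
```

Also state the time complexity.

Space complexity: O(n).
Auxiliary storage grows linearly with the input size n in the worst case.
Time complexity: O(n).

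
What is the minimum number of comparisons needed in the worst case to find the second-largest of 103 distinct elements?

Lower bound: finding the max needs 103-1 comparisons. By the adversary weight-doubling argument, the max must personally win >= ceil(log_2(103)) = 7 comparisons; the 2nd-largest is among those 7 losers, needing 7-1 more comparisons. Total >= 103-1 + 7-1 = 108. A balanced knockout tournament achieves this.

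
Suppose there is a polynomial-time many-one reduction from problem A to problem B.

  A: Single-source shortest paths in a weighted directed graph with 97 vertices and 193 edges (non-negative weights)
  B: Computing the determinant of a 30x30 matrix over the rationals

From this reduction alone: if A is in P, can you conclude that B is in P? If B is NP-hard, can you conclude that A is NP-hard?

A poly-time reduction A <=_p B transfers tractability DOWN (B easy => A easy) and hardness UP (A hard => B hard), not the reverse.
From A in P, the reduction alone does NOT give B in P: any problem in P trivially reduces to SAT, yet SAT is not known to be in P.
From B NP-hard, the reduction alone does NOT give A NP-hard: again, easy problems reduce to hard ones.
(Here in fact A is P and B is P.)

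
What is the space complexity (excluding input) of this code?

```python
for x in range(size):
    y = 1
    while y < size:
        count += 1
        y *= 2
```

Space complexity: O(1).
Only a constant amount of auxiliary storage is used; nothing grows with n.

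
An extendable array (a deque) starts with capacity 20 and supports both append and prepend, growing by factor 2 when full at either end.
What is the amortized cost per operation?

Growth at either end copies all elements; capacities form a geometric sequence with ratio 2, so total copy cost over n operations is O(n) (two geometric series). Amortized O(1).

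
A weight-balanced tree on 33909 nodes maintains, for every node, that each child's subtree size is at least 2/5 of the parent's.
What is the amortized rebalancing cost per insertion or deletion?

With balance ratio 2/5, tree height is O(log_{5/2}(33909)) = O(log n). A rebalance at a node of size s costs O(s) but requires Omega(s) updates in that subtree to retrigger. Summed over the O(log n) ancestors of the touched leaf, amortized rebalancing is O(log n).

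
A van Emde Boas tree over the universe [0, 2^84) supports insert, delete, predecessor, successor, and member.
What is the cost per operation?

vEB recursively partitions [0, 19342813113834066795298816) into sqrt(u) clusters of size sqrt(u). Each operation recurses into either one cluster or the summary, never both: T(u) = T(sqrt(u)) + O(1) => T(u) = O(log log u) = O(log 84). This is worst-case, not just amortized.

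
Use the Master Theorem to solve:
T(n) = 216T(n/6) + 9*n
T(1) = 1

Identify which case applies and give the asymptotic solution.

a=216, b=6, f(n)=9*n.
log_6(216) = 3 > 1.
Since f(n) = O(n^1) is polynomially smaller than n^3, Case 1 applies.
T(n) = Theta(n^3).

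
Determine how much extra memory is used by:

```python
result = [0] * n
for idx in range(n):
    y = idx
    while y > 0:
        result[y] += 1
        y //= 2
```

Space complexity: O(n).
Auxiliary storage grows linearly with the input size n in the worst case.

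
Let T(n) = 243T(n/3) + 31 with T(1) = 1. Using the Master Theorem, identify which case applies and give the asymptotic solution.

a=243, b=3, f(n)=31.
log_3(243) = 5 > 0.
Since f(n) = O(n^0) is polynomially smaller than n^5, Case 1 applies.
T(n) = Theta(n^5).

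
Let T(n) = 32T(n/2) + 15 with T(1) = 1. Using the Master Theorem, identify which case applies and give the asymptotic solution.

a=32, b=2, f(n)=15.
log_2(32) = 5 > 0.
Since f(n) = O(n^0) is polynomially smaller than n^5, Case 1 applies.
T(n) = Theta(n^5).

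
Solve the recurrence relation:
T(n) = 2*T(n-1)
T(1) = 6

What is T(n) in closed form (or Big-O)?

Each step multiplies by 2. T(n) = T(1)*2^(n-1) = 6*2^(n-1).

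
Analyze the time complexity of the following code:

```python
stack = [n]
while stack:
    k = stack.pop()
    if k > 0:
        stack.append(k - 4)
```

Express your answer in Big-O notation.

Time complexity: O(n).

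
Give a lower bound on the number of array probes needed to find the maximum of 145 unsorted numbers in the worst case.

Adversary: any unprobed cell could hold a value larger than everything seen so far. If fewer than 145 cells are probed, the adversary places the max in an unprobed cell. So all 145 cells must be examined; together with 145-1 comparisons this is tight.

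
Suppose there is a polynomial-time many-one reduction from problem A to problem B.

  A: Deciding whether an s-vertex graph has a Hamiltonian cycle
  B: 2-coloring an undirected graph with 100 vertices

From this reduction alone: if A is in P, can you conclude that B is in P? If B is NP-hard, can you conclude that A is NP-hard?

A poly-time reduction A <=_p B transfers tractability DOWN (B easy => A easy) and hardness UP (A hard => B hard), not the reverse.
From A in P, the reduction alone does NOT give B in P: any problem in P trivially reduces to SAT, yet SAT is not known to be in P.
From B NP-hard, the reduction alone does NOT give A NP-hard: again, easy problems reduce to hard ones.
(Here in fact A is NP-complete and B is in P, so no such reduction is known -- its existence would imply P = NP; the analysis concerns only what the assumed reduction would or would not let you conclude.)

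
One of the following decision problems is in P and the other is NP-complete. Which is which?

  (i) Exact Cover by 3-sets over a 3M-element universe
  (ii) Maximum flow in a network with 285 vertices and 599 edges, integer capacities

(i) is NP-complete: one of Karp's 21 NP-complete problems.
(ii) is P: Edmonds-Karp / push-relabel run in polynomial time.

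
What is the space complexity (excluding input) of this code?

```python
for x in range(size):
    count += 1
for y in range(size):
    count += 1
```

Space complexity: O(1).
Only a constant amount of auxiliary storage is used; nothing grows with n.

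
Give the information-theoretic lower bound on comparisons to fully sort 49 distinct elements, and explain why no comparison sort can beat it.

A comparison sort is a binary decision tree whose leaves are the 49! = 608281864034267560872252163321295376887552831379210240000000000 possible output permutations. A binary tree with L leaves has height >= ceil(log_2(L)). So any comparison sort needs >= ceil(log_2(49!)) = 209 comparisons in the worst case.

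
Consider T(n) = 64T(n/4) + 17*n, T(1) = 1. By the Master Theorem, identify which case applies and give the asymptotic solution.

a=64, b=4, f(n)=17*n.
log_4(64) = 3 > 1.
Since f(n) = O(n^1) is polynomially smaller than n^3, Case 1 applies.
T(n) = Theta(n^3).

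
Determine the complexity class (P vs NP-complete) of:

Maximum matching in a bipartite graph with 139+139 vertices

This problem is in P: Hopcroft-Karp runs in O(E sqrt(V)).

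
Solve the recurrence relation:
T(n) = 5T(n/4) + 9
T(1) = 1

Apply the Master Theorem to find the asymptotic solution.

a=5, b=4, f(n)=9. log_4(5) = 1.161. Case 1 of Master Theorem: T(n) = O(n^1.161).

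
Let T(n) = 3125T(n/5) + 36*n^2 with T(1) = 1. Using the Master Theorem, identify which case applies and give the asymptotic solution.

a=3125, b=5, f(n)=36*n^2.
log_5(3125) = 5 > 2.
Since f(n) = O(n^2) is polynomially smaller than n^5, Case 1 applies.
T(n) = Theta(n^5).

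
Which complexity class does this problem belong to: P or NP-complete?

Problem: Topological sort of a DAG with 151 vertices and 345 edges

This problem is in P: DFS-based topological sort runs in O(V+E).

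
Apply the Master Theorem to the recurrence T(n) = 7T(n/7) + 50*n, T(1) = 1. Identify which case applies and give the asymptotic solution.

a=7, b=7, f(n)=50*n.
log_7(7) = 1, so n^(log_b(a)) = n.
f(n) = Theta(n), so Case 2 applies.
T(n) = Theta(n log n).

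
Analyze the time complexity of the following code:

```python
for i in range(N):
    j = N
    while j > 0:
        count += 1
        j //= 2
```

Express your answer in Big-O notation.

Time complexity: O(n log n).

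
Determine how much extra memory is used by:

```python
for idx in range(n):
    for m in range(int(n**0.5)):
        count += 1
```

Space complexity: O(1).
Only a constant amount of auxiliary storage is used; nothing grows with n.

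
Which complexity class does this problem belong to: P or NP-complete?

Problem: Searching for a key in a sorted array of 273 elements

This problem is in P: binary search runs in O(log n).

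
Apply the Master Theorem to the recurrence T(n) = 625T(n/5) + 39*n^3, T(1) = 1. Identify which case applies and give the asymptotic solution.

a=625, b=5, f(n)=39*n^3.
log_5(625) = 4 > 3.
Since f(n) = O(n^3) is polynomially smaller than n^4, Case 1 applies.
T(n) = Theta(n^4).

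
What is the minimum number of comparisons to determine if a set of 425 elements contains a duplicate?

Determining if 425 elements are all distinct requires Omega(n log n) comparisons in the comparison model. This follows from the element distinctness lower bound.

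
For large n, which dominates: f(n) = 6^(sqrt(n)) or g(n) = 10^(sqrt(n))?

g(n) = 10^(sqrt(n)) grows faster: ratio is (10/6)^(sqrt(n)) -> infinity since 10/6 > 1.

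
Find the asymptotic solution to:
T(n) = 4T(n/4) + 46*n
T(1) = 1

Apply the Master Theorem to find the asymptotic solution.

a=4, b=4, f(n)=46*n. log_4(4) = 1. Case 2: T(n) = O(n log n).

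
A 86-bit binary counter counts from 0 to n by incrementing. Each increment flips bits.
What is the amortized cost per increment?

Bit i flips every 2^i increments. Total flips over n increments: sum_{i=0}^{86} n/2^i < 2n. Amortized cost: 2n/n = O(1).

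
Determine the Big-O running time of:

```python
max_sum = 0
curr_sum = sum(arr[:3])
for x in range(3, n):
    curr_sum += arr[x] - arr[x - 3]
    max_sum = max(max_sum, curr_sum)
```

Time complexity: O(n).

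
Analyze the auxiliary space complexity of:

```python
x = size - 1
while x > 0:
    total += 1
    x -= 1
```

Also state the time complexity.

Space complexity: O(1).
Only a constant amount of auxiliary storage is used; nothing grows with n.
Time complexity: O(n).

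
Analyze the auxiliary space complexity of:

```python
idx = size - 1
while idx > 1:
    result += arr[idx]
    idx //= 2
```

Space complexity: O(1).
Only a constant amount of auxiliary storage is used; nothing grows with n.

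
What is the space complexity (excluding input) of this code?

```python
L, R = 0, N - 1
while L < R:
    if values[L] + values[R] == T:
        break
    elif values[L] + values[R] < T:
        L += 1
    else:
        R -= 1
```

Space complexity: O(1).
Only a constant amount of auxiliary storage is used; nothing grows with n.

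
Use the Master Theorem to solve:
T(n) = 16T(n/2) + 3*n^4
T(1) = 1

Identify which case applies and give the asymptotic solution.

a=16, b=2, f(n)=3*n^4.
log_2(16) = 4, so n^(log_b(a)) = n^4.
f(n) = Theta(n^4), so Case 2 applies.
T(n) = Theta(n^4 log n).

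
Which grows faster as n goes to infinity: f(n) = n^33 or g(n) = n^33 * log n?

g(n) = n^33 * log n grows faster: extra log n factor -> infinity.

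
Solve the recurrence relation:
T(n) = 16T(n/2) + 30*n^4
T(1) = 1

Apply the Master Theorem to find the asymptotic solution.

a=16, b=2, f(n)=30*n^4. log_2(16) = 4. Case 2: T(n) = O(n^4 log n).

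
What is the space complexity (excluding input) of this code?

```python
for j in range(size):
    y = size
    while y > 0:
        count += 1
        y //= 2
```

Space complexity: O(1).
Only a constant amount of auxiliary storage is used; nothing grows with n.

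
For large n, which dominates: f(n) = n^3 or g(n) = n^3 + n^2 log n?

f(n) = n^3 and g(n) = n^3 + n^2 log n are Theta of each other: the lower-order n^2 log n term is o(n^3); both are Theta(n^3).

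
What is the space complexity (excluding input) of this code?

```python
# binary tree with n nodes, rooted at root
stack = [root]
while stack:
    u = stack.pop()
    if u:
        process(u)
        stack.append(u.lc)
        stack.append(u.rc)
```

Space complexity: O(n).
Auxiliary storage grows linearly with the input size n in the worst case.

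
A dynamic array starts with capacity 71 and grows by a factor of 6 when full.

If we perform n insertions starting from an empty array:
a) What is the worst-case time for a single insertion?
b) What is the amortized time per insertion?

(a) Worst-case single insertion: O(n) -- when the array is full at capacity c, the resize copies all c elements, and c can be Theta(n).
(b) Resizes happen at sizes 71, 426, 2556, ... Total copy cost for n insertions: 71 + 426 + ... = O(n) (geometric series with ratio 1/6). Amortized cost per insertion: O(n)/n = O(1).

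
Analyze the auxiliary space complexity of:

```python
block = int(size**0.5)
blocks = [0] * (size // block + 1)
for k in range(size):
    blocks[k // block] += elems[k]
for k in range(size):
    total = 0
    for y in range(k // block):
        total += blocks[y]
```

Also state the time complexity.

Space complexity: O(sqrt(n)).
Storage scales with sqrt(n).
Time complexity: O(n * sqrt(n)).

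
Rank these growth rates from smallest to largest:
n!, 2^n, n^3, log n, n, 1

Ordered by growth rate: 1 < log n < n < n^3 < 2^n < n!.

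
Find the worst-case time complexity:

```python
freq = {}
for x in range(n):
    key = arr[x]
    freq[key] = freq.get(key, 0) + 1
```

Time complexity: O(n).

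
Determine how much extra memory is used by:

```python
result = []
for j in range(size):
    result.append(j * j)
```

Space complexity: O(n).
Auxiliary storage grows linearly with the input size n in the worst case.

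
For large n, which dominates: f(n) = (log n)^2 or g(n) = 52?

f(n) = (log n)^2 grows faster: any unbounded function dominates a constant.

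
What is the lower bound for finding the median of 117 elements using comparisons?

To find the median of 117 elements, every element must be compared at least once, so the lower bound is Omega(n). The BFPRT algorithm achieves O(n), making this tight.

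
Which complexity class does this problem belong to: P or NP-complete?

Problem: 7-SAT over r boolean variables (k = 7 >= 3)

This problem is NP-complete: 3-SAT is NP-complete (Cook-Levin); k-SAT for k>=3 reduces from 3-SAT.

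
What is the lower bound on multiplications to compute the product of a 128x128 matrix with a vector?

A 128x128 matrix-vector product has 128 inner products of length 128. Output depends on all 128^2 = 16384 matrix entries. At least 16384 multiplications needed.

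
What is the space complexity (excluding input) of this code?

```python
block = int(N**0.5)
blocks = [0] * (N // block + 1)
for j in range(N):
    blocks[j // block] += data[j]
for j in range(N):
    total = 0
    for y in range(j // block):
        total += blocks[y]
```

Space complexity: O(sqrt(n)).
Storage scales with sqrt(n).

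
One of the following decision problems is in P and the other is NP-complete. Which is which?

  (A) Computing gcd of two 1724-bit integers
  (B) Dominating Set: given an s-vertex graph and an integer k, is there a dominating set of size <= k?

(A) is P: the Euclidean algorithm runs in polynomial time in the bit-length.
(B) is NP-complete: reduces from Set Cover (with k part of the input).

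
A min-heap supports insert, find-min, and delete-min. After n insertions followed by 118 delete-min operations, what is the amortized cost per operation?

Insert takes O(log n) worst case. Delete-min takes O(log n). Over a sequence of n inserts and 118 delete-mins, total cost is O((n + 118) log n). Amortized per operation: O(log n).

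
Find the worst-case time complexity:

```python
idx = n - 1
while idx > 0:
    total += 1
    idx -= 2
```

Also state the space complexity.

Time complexity: O(n).
Space complexity: O(1).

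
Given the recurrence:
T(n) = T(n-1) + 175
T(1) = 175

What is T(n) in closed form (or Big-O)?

Unrolling: T(n) = T(n-1) + 175 = T(n-2) + 2*175 = ... = T(1) + (n-1)*175 = 175 + (n-1)*175 = 175n.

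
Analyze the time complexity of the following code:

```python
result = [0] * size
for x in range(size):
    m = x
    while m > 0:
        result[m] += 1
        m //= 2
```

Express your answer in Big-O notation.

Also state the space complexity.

Time complexity: O(n log n).
Space complexity: O(n).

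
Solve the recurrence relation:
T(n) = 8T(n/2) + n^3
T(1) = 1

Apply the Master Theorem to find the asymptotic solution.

a=8, b=2, f(n)=n^3. log_2(8) = 3. Case 2: T(n) = O(n^3 log n).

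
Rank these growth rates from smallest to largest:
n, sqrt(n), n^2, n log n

Ordered by growth rate: sqrt(n) < n < n log n < n^2.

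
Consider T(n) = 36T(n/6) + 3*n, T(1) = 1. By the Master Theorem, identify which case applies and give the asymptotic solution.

a=36, b=6, f(n)=3*n.
log_6(36) = 2 > 1.
Since f(n) = O(n^1) is polynomially smaller than n^2, Case 1 applies.
T(n) = Theta(n^2).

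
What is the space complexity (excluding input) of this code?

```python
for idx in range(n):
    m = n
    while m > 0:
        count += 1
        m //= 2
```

Space complexity: O(1).
Only a constant amount of auxiliary storage is used; nothing grows with n.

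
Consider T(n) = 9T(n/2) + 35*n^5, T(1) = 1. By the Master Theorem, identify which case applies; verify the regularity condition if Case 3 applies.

a=9, b=2, f(n)=35*n^5.
log_2(9) = 3.17 < 5.
f(n) = Omega(n^(3.17+epsilon)) for some epsilon > 0, so Case 3 is the candidate.
Regularity: a*f(n/b) = 9*35*(n/2)^5 = (9/32)*35*n^5 <= c*f(n) with c = 9/32 < 1. Satisfied.
Case 3: T(n) = Theta(n^5).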